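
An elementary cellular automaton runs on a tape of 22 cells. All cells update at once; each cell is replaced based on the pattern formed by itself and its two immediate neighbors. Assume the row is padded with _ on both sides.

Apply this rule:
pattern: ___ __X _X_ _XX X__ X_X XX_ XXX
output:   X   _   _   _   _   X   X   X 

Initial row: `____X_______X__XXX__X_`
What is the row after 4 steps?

step 1: XXX___XXXXX_____XX____
step 2: _XX_X__XXXX_XXX__X_XXX
step 3: __XX____XXXX_XX___X_XX
step 4: X__X_XX__XXXX_X_X__X_X

X__X_XX__XXXX_X_X__X_X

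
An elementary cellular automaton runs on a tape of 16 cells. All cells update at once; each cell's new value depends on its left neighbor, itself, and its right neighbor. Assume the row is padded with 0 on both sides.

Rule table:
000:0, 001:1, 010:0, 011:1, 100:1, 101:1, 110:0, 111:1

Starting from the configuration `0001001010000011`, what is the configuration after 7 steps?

step 1: 0010110101000110
step 2: 0101101010101101
step 3: 1011010101011010
step 4: 0110101010110101
step 5: 1101010101101010
step 6: 1010101011010101
step 7: 0101010110101010

0101010110101010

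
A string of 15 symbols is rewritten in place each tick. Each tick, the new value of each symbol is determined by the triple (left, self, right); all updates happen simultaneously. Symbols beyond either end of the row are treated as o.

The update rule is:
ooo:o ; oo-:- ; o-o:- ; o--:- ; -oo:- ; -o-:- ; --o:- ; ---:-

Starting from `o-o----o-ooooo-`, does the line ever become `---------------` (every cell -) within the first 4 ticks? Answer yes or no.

tick 1: ----------ooo--
tick 2: -----------o---
tick 3: ---------------
all cells are - at tick 3

yes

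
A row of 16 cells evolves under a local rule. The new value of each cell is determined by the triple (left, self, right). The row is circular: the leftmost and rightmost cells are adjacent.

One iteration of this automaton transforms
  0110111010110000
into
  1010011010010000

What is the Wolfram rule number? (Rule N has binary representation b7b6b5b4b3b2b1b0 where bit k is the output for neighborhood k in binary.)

position 5: 111 → 1  (bit 7 = 1)
position 2: 110 → 1  (bit 6 = 1)
position 3: 101 → 0  (bit 5 = 0)
position 12: 100 → 0  (bit 4 = 0)
position 1: 011 → 0  (bit 3 = 0)
position 8: 010 → 1  (bit 2 = 1)
position 0: 001 → 1  (bit 1 = 1)
position 13: 000 → 0  (bit 0 = 0)
bits b7..b0 = 11000110 = 198

198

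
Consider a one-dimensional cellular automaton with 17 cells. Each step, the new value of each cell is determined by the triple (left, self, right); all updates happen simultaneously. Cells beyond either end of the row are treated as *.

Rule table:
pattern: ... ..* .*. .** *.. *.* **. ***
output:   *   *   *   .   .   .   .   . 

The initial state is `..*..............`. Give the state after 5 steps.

.****************

.**.*************
.................
.****************
.................  (repeats step 2; period 2)
step 5: .****************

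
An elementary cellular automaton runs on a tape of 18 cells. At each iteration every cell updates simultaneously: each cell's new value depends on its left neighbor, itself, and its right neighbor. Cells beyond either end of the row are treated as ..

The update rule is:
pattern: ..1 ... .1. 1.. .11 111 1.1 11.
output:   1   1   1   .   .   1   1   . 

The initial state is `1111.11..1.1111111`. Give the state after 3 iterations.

1.1..1..11111.1..1

iteration 1: .11.1...111.11111.
iteration 2: 1..11.11.1.1.111..
iteration 3: 1.1..1..11111.1..1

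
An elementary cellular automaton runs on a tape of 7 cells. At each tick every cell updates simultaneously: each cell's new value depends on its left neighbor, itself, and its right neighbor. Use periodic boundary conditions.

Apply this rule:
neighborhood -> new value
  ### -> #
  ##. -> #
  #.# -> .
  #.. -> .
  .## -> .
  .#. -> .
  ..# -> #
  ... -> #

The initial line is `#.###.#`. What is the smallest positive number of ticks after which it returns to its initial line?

tick 1: #..##..
tick 2: ..#.#.#
tick 3: .#.....
tick 4: #..####
tick 5: #.#.###
tick 6: #....##
tick 7: #.###.#

7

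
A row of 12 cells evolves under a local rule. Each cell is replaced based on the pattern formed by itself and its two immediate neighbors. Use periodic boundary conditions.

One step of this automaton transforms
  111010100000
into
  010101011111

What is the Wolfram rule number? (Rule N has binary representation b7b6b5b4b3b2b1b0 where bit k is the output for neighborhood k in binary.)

179

position 1: 111 → 1  (bit 7 = 1)
position 2: 110 → 0  (bit 6 = 0)
position 3: 101 → 1  (bit 5 = 1)
position 7: 100 → 1  (bit 4 = 1)
position 0: 011 → 0  (bit 3 = 0)
position 4: 010 → 0  (bit 2 = 0)
position 11: 001 → 1  (bit 1 = 1)
position 8: 000 → 1  (bit 0 = 1)
bits b7..b0 = 10110011 = 179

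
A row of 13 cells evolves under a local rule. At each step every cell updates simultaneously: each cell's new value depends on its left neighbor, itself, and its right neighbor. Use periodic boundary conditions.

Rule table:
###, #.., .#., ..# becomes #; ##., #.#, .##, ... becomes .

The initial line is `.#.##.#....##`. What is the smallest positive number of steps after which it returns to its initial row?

21

.#....##..#..
###..#..####.
.#.#####.##..
##..###....#.
..##.#.#..##.
.#...#.###..#
.##.##..#.###
......###..#.
.....#.#.####
#...##.#..##.
##.#...###...
...##.#.#.#.#
#.#...#.#.#.#
..##.##.#.#..
.#......#.##.
###....##...#
##.#..#..#.#.
...#######.#.
..#.#####..##
###..###.##..
.#.##.#....##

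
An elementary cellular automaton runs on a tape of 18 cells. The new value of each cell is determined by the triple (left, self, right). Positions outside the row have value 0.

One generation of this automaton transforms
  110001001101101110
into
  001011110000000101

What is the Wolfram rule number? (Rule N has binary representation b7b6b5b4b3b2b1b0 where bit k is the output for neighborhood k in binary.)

position 15: 111 → 1  (bit 7 = 1)
position 1: 110 → 0  (bit 6 = 0)
position 10: 101 → 0  (bit 5 = 0)
position 2: 100 → 1  (bit 4 = 1)
position 0: 011 → 0  (bit 3 = 0)
position 5: 010 → 1  (bit 2 = 1)
position 4: 001 → 1  (bit 1 = 1)
position 3: 000 → 0  (bit 0 = 0)
bits b7..b0 = 10010110 = 150

150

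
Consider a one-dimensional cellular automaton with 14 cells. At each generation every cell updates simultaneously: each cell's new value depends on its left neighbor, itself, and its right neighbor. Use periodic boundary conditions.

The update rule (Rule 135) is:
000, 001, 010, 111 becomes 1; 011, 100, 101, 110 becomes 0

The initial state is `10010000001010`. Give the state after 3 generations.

generation 1: 10110111111010
generation 2: 10000011110010
generation 3: 10111101100110

10111101100110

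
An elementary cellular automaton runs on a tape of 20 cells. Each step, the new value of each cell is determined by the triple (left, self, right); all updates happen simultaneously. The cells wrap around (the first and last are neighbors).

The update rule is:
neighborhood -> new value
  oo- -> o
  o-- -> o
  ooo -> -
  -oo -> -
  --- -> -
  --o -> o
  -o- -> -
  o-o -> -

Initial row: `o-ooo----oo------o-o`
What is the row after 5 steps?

-----o---o---o-oo---

step 1: o---oo--o-oo----o---
step 2: -o-o-ooo---oo--o-o-o
step 3: -------oo-o-ooo-----
step 4: ------o-o-----oo----
step 5: -----o---o---o-oo---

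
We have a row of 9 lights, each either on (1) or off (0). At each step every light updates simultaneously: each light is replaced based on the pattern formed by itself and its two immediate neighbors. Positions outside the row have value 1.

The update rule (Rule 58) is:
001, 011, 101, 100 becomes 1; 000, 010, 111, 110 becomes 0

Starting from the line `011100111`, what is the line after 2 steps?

110011100
001110011

001110011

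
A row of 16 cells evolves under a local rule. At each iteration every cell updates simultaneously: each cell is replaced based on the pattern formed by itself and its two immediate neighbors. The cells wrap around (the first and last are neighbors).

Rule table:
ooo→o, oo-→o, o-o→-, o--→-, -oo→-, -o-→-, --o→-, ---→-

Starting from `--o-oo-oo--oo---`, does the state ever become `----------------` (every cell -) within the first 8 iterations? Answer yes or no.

-----o--o---o---
----------------
all cells are - at iteration 2

yes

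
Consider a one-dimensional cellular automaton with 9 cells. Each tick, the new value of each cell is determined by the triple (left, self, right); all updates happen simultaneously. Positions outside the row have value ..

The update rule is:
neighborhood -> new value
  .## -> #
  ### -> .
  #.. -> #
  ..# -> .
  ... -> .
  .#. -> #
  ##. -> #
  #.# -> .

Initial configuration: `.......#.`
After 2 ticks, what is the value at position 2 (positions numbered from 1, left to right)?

.

.......##
.......##
position 2 holds .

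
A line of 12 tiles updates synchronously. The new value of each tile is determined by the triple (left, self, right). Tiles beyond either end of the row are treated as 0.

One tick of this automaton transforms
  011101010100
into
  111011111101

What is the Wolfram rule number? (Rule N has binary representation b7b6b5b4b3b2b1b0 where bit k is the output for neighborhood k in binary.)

175

position 2: 111 → 1  (bit 7 = 1)
position 3: 110 → 0  (bit 6 = 0)
position 4: 101 → 1  (bit 5 = 1)
position 10: 100 → 0  (bit 4 = 0)
position 1: 011 → 1  (bit 3 = 1)
position 5: 010 → 1  (bit 2 = 1)
position 0: 001 → 1  (bit 1 = 1)
position 11: 000 → 1  (bit 0 = 1)
bits b7..b0 = 10101111 = 175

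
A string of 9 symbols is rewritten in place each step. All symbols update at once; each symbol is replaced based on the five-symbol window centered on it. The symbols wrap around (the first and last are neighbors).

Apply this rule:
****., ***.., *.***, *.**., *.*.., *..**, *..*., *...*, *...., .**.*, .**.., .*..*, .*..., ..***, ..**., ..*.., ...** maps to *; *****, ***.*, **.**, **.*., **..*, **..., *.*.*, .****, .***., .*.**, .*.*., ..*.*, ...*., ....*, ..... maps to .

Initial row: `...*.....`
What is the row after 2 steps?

..**.*.*.

...***...
..**.*.*.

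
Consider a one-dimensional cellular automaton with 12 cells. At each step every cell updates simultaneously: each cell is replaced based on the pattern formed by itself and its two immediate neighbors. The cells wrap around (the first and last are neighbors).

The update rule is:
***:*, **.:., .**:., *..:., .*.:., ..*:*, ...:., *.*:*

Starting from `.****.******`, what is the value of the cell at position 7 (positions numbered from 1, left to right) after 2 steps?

step 1: *.**.*.****.
step 2: .*..*.*.**.*
position 7 holds *

*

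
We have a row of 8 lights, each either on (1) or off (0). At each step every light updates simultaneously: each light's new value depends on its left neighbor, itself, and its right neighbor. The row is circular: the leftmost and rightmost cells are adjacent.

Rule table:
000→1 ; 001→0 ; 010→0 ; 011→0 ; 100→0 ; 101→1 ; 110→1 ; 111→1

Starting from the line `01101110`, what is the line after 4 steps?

01100110

00110110
10011010
00001101
01100110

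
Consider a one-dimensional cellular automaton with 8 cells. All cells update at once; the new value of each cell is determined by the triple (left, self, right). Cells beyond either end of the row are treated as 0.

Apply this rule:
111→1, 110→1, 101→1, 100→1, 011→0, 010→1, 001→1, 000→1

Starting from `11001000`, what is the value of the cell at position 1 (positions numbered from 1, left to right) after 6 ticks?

tick 1: 01111111
tick 2: 10111111
tick 3: 11011111
tick 4: 01101111
tick 5: 10110111
tick 6: 11011011
position 1 holds 1

1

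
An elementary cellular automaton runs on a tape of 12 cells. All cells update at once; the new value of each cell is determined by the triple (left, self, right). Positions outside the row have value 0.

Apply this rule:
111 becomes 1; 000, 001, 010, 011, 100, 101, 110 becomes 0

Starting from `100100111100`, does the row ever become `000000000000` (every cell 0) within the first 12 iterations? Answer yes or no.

iteration 1: 000000011000
iteration 2: 000000000000
all cells are 0 at iteration 2

yes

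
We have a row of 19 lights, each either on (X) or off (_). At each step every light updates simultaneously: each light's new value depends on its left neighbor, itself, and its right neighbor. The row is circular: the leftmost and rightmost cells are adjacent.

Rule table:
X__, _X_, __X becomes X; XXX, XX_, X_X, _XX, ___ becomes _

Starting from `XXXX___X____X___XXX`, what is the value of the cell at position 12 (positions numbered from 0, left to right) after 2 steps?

_

____X_XXX__XXX_X___
___XX____XX____XX__
position 12 holds _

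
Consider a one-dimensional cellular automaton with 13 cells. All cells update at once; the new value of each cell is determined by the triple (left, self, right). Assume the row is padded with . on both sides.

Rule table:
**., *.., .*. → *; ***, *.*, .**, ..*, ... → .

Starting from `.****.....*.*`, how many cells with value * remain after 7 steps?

3

....**....*.*
.....**...*.*
......**..*.*
.......**.*.*
........*.*.*
........*.*.*  (fixed point — unchanged through step 7)
count of *: 3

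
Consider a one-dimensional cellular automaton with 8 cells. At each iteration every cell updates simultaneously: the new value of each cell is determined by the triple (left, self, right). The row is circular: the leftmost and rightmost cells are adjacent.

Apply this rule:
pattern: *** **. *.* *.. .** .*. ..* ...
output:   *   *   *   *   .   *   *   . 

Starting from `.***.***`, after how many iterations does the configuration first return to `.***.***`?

*.***.**
**.***.*
***.***.
.***.***

4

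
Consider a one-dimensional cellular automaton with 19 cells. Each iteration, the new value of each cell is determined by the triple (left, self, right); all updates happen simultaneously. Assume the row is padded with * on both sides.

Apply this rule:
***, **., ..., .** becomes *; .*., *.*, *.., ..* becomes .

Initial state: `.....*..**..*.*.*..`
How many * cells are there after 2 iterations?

14

.***....**.........
.***.**.**.*******.
count of *: 14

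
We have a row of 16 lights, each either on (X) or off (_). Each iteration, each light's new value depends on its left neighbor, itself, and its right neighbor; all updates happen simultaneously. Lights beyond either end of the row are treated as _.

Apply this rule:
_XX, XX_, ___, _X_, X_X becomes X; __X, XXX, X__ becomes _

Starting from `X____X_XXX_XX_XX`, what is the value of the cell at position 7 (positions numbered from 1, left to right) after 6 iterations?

_

iteration 1: X_XX_XXX_XXXXXXX
iteration 2: XXXXXX_XXX_____X
iteration 3: X____XXX_X_XXX_X
iteration 4: X_XX_X_XXXXX_XXX
iteration 5: XXXXXXXX___XXX_X
iteration 6: X______X_X_X_XXX
position 7 holds _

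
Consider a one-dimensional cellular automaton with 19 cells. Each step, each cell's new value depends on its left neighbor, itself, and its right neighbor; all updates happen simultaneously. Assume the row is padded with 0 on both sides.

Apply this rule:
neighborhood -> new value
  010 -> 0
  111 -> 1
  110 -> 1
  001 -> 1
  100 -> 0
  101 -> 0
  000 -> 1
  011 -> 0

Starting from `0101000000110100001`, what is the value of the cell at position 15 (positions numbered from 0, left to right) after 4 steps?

0

step 1: 1000011111010001110
step 2: 0011101111000110110
step 3: 1101100111011010010
step 4: 0100101011001000100
position 15 holds 0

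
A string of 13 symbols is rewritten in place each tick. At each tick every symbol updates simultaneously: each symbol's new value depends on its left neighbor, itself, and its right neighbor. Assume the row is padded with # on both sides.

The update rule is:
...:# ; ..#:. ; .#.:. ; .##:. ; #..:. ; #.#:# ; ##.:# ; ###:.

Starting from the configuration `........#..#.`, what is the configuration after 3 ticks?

.######.....#
#.....#.###..
#.###..#..#..

#.###..#..#..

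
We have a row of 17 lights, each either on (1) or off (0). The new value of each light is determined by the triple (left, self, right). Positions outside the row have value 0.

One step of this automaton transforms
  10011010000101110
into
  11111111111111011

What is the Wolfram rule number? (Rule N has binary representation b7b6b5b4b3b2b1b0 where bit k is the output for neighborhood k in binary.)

position 14: 111 → 0  (bit 7 = 0)
position 4: 110 → 1  (bit 6 = 1)
position 5: 101 → 1  (bit 5 = 1)
position 1: 100 → 1  (bit 4 = 1)
position 3: 011 → 1  (bit 3 = 1)
position 0: 010 → 1  (bit 2 = 1)
position 2: 001 → 1  (bit 1 = 1)
position 8: 000 → 1  (bit 0 = 1)
bits b7..b0 = 01111111 = 127

127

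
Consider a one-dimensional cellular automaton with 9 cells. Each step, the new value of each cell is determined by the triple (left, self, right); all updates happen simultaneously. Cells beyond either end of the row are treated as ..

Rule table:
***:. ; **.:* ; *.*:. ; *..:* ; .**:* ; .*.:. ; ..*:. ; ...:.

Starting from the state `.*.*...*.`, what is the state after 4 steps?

.......*.

step 1: ....*...*
step 2: .....*...
step 3: ......*..
step 4: .......*.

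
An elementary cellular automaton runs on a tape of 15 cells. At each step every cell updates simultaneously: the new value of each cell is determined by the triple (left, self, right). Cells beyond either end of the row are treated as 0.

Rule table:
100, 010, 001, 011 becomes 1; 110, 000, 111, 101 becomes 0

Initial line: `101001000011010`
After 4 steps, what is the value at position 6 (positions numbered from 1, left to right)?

101111100110011
101000011101110
101100110001001
101011101011111
position 6 holds 1

1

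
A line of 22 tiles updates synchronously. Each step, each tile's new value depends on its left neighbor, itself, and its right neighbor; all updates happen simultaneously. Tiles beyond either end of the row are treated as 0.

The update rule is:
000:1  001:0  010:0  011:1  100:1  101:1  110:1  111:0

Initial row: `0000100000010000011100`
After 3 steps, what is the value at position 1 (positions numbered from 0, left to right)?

step 1: 1110011111001111010111
step 2: 1011010001101001101101
step 3: 0111101101110101111110
position 1 holds 1

1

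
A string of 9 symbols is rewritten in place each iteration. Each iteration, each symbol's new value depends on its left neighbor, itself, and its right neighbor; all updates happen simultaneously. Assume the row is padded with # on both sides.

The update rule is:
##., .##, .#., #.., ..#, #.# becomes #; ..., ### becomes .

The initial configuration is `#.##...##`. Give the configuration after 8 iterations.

.###..###

#####.##.
....#####
#..##....
######..#
.....####
#...##...
##.####.#
.###..###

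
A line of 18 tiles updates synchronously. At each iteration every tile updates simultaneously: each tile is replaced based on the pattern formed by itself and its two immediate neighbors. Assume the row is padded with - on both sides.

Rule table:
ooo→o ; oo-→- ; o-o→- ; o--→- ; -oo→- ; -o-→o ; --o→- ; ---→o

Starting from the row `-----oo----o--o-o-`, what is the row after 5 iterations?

-ooooo--oo-o--o-o-

oooo----oo-o--o-o-
-oo--oo----o--o-o-
--------oo-o--o-o-
ooooooo----o--o-o-
-ooooo--oo-o--o-o-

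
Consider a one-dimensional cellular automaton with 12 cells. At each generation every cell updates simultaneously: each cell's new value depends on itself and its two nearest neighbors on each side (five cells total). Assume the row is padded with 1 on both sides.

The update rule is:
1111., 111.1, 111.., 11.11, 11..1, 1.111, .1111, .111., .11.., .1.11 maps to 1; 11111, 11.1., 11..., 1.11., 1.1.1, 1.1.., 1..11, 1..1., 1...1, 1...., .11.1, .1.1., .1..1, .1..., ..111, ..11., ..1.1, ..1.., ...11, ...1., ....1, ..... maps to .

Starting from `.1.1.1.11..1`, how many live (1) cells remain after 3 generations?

2

generation 1: ......1.11..
generation 2: .......1.11.
generation 3: ........1..1
count of 1: 2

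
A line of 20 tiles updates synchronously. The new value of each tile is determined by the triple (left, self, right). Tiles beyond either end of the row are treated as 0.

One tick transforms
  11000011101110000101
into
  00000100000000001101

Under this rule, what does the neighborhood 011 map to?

At position 0 the neighborhood is 011; the next row has 0 there.

0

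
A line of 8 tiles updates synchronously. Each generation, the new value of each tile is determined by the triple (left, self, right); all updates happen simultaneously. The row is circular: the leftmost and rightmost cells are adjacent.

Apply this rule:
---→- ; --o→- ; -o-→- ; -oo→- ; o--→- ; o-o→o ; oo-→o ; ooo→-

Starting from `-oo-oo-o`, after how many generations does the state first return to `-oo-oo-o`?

o-oo-oo-
-o-oo-oo
o-o-oo-o
oo-o-oo-
-oo-o-oo
o-oo-o-o
oo-oo-o-
-oo-oo-o

8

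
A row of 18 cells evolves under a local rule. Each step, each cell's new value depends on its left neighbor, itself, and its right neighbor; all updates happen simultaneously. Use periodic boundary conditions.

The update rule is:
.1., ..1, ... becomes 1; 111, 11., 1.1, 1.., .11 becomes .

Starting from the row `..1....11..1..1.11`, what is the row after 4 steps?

11.......11......1

.11.111...11.11...
1.......11......11
..111111...11111..
11.......11......1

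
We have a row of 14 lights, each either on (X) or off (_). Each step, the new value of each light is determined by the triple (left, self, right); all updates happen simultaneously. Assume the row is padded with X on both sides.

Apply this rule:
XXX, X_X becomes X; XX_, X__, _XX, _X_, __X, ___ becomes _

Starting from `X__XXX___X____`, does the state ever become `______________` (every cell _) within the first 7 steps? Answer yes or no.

yes

____X_________
______________
all cells are _ at step 2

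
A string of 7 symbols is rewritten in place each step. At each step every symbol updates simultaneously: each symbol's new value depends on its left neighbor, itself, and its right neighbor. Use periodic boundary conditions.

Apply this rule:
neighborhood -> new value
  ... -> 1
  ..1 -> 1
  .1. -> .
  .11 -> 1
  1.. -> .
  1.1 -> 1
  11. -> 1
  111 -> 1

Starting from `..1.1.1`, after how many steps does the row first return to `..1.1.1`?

7

.1.1.1.
1.1.1..
.1.1..1
1.1..1.
.1..1.1
1..1.1.
..1.1.1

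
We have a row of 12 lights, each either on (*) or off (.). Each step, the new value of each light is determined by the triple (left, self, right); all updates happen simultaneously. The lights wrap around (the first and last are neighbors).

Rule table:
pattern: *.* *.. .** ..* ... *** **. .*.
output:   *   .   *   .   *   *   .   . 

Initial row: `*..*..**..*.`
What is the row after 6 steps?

......*....*
.****...**..
.***..*.*..*
***....*....
**..**...**.
*...*..*.*.*

*...*..*.*.*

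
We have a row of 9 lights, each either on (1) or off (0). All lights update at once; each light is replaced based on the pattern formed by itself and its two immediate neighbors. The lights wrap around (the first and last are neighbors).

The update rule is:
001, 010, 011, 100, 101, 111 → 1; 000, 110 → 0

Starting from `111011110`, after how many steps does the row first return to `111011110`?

9

step 1: 110111101
step 2: 101111011
step 3: 011110111
step 4: 111101110
step 5: 111011101
step 6: 110111011
step 7: 101110111
step 8: 011101111
step 9: 111011110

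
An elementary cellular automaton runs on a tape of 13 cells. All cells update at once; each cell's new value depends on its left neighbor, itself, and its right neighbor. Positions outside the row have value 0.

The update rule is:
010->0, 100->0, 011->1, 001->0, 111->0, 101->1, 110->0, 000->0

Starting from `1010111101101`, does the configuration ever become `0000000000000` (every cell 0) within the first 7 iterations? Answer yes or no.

iteration 1: 0101100011010
iteration 2: 0011000010100
iteration 3: 0010000001000
iteration 4: 0000000000000
all cells are 0 at iteration 4

yes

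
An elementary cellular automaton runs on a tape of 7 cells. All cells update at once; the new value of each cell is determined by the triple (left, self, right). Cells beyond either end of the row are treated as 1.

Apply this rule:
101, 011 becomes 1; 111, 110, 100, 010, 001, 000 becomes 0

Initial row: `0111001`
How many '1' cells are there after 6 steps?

1

1100001
0000001
0000001  (fixed point — unchanged through step 6)
count of 1: 1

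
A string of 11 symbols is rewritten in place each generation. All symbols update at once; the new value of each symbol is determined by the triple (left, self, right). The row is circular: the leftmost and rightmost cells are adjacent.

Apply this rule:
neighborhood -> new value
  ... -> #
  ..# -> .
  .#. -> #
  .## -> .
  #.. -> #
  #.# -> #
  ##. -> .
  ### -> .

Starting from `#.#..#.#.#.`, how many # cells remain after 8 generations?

generation 1: ####.######
generation 2: ....#......
generation 3: ###.#######
generation 4: ...#.......
generation 5: ##.########
generation 6: ..#........
generation 7: #.#########
generation 8: .#.........
count of #: 1

1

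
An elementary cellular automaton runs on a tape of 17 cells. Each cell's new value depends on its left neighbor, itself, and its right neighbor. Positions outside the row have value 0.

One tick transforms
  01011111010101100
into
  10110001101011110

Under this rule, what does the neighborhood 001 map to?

At position 0 the neighborhood is 001; the next row has 1 there.

1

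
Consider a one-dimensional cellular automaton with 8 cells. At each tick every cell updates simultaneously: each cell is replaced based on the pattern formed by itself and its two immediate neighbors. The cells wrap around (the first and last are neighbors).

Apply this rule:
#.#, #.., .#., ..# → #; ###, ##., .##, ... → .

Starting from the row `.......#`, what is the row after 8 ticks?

...#...#

#.....##
.#...#..
###.###.
...#...#
#.###.##
.#...#..  (repeats tick 2; period 4)
tick 8: ...#...#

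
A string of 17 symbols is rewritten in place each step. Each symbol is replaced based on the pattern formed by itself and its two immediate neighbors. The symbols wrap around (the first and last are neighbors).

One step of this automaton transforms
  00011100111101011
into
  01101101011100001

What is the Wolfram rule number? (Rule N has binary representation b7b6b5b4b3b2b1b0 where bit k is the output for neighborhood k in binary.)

195

position 4: 111 → 1  (bit 7 = 1)
position 5: 110 → 1  (bit 6 = 1)
position 12: 101 → 0  (bit 5 = 0)
position 0: 100 → 0  (bit 4 = 0)
position 3: 011 → 0  (bit 3 = 0)
position 13: 010 → 0  (bit 2 = 0)
position 2: 001 → 1  (bit 1 = 1)
position 1: 000 → 1  (bit 0 = 1)
bits b7..b0 = 11000011 = 195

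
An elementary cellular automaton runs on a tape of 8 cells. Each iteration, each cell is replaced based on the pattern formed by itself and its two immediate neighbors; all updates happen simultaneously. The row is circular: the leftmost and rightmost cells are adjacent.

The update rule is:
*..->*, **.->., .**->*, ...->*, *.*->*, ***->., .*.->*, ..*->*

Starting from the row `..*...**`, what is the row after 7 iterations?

**.*****

iteration 1: *******.
iteration 2: *......*
iteration 3: .*******
iteration 4: **......
iteration 5: *.******
iteration 6: .**.....
iteration 7: **.*****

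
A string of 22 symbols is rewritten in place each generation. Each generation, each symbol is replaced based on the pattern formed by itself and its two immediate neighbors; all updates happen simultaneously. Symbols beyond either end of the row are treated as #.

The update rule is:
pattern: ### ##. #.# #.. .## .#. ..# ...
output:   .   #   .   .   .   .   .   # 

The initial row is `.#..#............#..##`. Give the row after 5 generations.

..#.########......#.#.

......##########......
.####..........#.####.
....#.########......#.
.##..........#.####...
..#.########......#.#.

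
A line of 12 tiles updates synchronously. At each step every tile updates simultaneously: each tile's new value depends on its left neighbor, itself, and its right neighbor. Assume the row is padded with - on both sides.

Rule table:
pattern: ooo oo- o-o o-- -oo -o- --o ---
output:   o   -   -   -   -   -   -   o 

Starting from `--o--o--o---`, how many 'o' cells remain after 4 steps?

3

o---------oo
--ooooooo---
o--ooooo--oo
----ooo-----
count of o: 3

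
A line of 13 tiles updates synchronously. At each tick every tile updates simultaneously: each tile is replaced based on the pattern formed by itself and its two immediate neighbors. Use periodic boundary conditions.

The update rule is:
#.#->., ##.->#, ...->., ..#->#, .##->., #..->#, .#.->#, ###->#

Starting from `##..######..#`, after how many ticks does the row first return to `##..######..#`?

26

####.#######.
.###..######.
#.####.######
#..###..#####
###.####.####
###..###..###
#####.####.##
#####..###..#
#######.####.
.######..###.
#.#######.###
#..######..##
###.#######.#
###..######..
.####.#######
..###..######
##.####.#####
##..###..####
####.####.###
####..###..##
######.####.#
######..###..
.#######.####
..######..###
##.#######.##
##..######..#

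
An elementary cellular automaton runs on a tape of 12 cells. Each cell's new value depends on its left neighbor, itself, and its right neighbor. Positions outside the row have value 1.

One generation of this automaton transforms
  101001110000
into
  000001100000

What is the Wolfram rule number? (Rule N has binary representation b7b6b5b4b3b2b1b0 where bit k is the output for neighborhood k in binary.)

position 6: 111 → 1  (bit 7 = 1)
position 0: 110 → 0  (bit 6 = 0)
position 1: 101 → 0  (bit 5 = 0)
position 3: 100 → 0  (bit 4 = 0)
position 5: 011 → 1  (bit 3 = 1)
position 2: 010 → 0  (bit 2 = 0)
position 4: 001 → 0  (bit 1 = 0)
position 9: 000 → 0  (bit 0 = 0)
bits b7..b0 = 10001000 = 136

136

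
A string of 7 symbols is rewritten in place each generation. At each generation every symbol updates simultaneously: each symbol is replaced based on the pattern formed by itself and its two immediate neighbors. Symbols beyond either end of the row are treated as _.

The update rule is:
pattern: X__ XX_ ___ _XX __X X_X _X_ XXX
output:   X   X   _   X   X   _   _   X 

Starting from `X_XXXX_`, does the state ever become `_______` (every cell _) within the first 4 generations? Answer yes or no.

__XXXXX
_XXXXXX
XXXXXXX
XXXXXXX
generation 4 is XXXXXXX, still not uniform _

no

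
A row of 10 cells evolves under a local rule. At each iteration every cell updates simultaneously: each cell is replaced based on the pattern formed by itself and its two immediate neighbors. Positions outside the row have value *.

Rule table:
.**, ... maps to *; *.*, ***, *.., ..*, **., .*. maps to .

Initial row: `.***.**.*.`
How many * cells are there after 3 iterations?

3

.*...*....
...*...**.
.*...*.*..
count of *: 3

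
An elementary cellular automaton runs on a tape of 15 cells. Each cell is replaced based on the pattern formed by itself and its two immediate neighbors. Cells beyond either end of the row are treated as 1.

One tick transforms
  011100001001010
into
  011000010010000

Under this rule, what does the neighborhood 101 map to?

At position 0 the neighborhood is 101; the next row has 0 there.

0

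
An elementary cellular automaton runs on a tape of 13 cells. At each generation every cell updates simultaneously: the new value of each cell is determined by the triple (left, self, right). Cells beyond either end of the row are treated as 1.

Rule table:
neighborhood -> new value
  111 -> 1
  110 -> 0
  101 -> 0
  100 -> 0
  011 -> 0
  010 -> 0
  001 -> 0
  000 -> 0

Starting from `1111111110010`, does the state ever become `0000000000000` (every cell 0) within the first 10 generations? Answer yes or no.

yes

1111111100000
1111111000000
1111110000000
1111100000000
1111000000000
1110000000000
1100000000000
1000000000000
0000000000000
all cells are 0 at generation 9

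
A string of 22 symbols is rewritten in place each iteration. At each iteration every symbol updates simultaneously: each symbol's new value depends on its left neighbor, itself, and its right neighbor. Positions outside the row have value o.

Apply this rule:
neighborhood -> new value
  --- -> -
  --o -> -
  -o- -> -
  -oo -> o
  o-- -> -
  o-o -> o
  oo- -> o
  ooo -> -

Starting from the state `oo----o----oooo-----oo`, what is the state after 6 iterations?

o--------------------o

-o---------o--o-----o-
o--------------------o
o--------------------o  (fixed point — unchanged through iteration 6)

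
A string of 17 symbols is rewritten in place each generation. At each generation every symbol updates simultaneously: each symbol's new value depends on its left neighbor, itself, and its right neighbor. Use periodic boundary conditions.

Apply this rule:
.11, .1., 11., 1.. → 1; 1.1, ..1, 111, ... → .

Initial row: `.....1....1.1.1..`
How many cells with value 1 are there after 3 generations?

8

.....11...1.1.11.
.....111..1.1.111
1....1.11.1.1.1.1
count of 1: 8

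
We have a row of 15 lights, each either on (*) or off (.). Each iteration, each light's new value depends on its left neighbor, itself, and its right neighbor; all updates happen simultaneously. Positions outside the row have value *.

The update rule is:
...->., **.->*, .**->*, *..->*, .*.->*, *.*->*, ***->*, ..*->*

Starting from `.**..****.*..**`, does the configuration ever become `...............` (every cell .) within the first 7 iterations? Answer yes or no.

iteration 1: ***************
iteration 2: ***************  (fixed point — unchanged through iteration 7)
iteration 7 is ***************, still not uniform .

no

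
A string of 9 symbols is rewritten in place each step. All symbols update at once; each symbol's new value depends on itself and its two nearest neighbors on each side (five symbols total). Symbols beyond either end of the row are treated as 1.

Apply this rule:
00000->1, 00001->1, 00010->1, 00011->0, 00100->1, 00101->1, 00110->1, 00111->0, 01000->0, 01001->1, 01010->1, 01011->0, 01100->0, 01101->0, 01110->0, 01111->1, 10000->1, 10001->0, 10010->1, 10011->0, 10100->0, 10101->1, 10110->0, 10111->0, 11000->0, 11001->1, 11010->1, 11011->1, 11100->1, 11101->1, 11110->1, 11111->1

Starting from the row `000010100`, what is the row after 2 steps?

step 1: 011111010
step 2: 101111110

101111110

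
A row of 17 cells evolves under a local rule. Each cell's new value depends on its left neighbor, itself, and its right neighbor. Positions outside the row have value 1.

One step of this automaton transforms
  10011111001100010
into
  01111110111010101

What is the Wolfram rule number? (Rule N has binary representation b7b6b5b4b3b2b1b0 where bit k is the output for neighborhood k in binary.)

position 4: 111 → 1  (bit 7 = 1)
position 0: 110 → 0  (bit 6 = 0)
position 16: 101 → 1  (bit 5 = 1)
position 1: 100 → 1  (bit 4 = 1)
position 3: 011 → 1  (bit 3 = 1)
position 15: 010 → 0  (bit 2 = 0)
position 2: 001 → 1  (bit 1 = 1)
position 13: 000 → 0  (bit 0 = 0)
bits b7..b0 = 10111010 = 186

186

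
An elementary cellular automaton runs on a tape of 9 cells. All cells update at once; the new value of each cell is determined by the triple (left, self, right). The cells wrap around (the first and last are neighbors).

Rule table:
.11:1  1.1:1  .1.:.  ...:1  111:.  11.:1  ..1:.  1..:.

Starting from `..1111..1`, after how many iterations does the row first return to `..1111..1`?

14

..1..1...
1......11
1.1111.1.
.11..11.1
111..111.
1.1..1.11
11....11.
11.11.111
.111111..
.1....1.1
1..11..1.
...11...1
.1.11.1..
..1111..1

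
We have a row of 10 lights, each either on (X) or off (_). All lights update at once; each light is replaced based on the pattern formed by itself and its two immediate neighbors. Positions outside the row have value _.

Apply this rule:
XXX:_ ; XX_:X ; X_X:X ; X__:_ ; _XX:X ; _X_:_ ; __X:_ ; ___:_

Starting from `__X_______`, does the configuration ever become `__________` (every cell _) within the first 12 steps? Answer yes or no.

yes

__________
all cells are _ at step 1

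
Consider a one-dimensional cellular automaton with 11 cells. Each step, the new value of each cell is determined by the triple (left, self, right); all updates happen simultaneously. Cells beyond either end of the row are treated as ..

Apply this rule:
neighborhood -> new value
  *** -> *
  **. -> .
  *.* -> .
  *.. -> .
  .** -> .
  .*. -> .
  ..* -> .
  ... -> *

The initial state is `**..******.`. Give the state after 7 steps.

step 1: .....****..
step 2: ****..**..*
step 3: .**........
step 4: ....*******
step 5: ***..*****.
step 6: .*....***..
step 7: ...**..*..*

...**..*..*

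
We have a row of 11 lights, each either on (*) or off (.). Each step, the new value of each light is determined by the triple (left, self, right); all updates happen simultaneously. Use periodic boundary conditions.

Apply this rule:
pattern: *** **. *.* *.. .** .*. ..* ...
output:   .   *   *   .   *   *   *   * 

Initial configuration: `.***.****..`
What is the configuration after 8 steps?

**.***..*.*
.***.*.****
**.*****..*
.***...*.**
**.*.******
.*****.....
**...*.****
.*.*****...

.*.*****...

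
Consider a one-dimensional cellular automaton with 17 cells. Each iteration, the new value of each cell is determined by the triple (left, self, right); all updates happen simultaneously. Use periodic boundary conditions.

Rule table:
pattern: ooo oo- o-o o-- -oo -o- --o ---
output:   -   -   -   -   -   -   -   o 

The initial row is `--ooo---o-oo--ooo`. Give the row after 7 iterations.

------o----------

------o----------
ooooo---ooooooooo
------o----------  (repeats iteration 1; period 2)
iteration 7: ------o----------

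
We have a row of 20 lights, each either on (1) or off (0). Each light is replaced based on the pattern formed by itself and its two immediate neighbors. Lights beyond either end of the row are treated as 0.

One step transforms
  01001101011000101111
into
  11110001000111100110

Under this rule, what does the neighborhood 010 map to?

1

At position 1 the neighborhood is 010; the next row has 1 there.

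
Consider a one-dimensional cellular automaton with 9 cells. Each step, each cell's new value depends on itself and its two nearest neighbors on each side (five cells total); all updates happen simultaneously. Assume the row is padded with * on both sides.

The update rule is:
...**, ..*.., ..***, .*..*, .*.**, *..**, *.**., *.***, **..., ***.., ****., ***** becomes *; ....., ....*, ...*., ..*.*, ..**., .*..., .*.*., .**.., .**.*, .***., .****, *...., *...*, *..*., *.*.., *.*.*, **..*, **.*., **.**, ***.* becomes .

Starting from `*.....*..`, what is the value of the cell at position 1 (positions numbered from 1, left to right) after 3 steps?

*

**....***
***..**.*
***.*...*
position 1 holds *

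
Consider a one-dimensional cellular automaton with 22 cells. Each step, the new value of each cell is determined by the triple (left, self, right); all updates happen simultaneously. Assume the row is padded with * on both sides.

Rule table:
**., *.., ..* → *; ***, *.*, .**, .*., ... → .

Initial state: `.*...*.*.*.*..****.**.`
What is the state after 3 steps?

step 1: ..*.*.......**...*..*.
step 2: **...*.....*.**.*.**..
step 3: .**.*.*...*...*....***

.**.*.*...*...*....***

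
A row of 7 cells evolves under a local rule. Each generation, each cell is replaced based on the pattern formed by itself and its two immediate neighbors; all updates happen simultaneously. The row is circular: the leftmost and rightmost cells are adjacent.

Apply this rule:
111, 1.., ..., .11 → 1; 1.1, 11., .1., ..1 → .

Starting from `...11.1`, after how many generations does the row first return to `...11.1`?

7

11.1...
1...11.
.11.1..
.1...11
..11.1.
1.1...1
...11.1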